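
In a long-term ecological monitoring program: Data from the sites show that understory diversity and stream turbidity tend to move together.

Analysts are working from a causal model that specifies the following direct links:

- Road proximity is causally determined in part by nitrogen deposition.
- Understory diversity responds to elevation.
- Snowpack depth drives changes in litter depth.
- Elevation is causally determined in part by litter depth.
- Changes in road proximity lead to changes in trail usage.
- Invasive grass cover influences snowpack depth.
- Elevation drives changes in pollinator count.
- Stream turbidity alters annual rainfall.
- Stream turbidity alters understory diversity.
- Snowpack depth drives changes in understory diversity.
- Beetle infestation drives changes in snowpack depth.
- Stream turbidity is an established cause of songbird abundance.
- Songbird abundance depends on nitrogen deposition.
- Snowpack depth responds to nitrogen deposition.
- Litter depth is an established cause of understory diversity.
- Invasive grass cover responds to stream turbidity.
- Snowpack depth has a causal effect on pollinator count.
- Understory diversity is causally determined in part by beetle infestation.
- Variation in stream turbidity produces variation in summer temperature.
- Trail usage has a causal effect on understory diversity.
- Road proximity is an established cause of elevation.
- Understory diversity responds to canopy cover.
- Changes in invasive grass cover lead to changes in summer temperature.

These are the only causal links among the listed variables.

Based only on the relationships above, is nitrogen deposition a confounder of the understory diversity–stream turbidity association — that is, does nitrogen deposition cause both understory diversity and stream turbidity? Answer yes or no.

no

Nitrogen deposition has no stated causal path to stream turbidity. A confounder must cause both variables, so nitrogen deposition does not qualify.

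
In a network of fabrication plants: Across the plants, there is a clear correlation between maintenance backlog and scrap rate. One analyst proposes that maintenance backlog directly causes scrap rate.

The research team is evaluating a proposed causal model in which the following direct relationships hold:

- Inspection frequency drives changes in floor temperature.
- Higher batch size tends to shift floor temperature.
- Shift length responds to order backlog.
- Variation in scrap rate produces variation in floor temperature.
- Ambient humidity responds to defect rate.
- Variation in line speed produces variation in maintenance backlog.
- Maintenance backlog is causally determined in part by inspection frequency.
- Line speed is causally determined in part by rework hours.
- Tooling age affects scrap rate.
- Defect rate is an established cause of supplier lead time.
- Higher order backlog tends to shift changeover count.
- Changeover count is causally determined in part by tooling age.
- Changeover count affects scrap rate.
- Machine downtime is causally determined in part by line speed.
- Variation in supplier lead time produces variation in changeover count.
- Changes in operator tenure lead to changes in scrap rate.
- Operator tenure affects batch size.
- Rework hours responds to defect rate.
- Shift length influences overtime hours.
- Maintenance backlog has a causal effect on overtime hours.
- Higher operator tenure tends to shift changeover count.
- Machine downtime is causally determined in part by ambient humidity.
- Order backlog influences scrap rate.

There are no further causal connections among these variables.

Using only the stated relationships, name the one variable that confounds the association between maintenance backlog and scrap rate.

Defect rate has a causal path to maintenance backlog (defect rate → rework hours → line speed → maintenance backlog) and a separate causal path to scrap rate (defect rate → supplier lead time → changeover count → scrap rate), so it is a common cause of both.
No stated relationship gives maintenance backlog a causal route to scrap rate, so the correlation is explained by the shared upstream cause rather than a direct effect.

defect rate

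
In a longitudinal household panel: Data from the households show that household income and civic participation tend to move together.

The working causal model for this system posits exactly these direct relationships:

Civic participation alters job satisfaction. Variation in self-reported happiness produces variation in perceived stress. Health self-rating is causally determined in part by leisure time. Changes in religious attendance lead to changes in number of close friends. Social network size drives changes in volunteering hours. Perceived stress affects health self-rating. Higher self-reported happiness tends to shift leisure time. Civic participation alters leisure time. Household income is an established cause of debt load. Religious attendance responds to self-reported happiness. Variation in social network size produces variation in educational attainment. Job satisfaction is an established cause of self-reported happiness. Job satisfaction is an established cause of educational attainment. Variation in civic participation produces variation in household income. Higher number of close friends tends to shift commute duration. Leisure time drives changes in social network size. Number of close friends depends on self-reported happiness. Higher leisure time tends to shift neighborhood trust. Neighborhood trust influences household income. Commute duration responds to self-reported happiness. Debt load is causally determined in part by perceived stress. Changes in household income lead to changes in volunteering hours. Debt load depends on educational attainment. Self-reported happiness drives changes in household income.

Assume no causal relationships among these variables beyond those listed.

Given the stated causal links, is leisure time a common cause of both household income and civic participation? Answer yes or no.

no

Leisure time has no stated causal path to civic participation. A confounder must cause both variables, so leisure time does not qualify.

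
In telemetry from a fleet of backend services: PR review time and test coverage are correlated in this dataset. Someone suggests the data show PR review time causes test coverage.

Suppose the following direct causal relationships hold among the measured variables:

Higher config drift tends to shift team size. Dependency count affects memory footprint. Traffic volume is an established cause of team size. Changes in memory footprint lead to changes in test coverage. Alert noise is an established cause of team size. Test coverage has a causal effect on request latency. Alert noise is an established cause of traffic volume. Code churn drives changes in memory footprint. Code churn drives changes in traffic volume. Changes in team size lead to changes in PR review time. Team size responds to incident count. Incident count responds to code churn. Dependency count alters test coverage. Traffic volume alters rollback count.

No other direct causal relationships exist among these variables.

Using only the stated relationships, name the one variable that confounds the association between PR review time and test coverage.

Code churn has a causal path to PR review time (code churn → traffic volume → team size → PR review time) and a separate causal path to test coverage (code churn → memory footprint → test coverage), so it is a common cause of both.
No stated relationship gives PR review time a causal route to test coverage, so the correlation is explained by the shared upstream cause rather than a direct effect.

code churn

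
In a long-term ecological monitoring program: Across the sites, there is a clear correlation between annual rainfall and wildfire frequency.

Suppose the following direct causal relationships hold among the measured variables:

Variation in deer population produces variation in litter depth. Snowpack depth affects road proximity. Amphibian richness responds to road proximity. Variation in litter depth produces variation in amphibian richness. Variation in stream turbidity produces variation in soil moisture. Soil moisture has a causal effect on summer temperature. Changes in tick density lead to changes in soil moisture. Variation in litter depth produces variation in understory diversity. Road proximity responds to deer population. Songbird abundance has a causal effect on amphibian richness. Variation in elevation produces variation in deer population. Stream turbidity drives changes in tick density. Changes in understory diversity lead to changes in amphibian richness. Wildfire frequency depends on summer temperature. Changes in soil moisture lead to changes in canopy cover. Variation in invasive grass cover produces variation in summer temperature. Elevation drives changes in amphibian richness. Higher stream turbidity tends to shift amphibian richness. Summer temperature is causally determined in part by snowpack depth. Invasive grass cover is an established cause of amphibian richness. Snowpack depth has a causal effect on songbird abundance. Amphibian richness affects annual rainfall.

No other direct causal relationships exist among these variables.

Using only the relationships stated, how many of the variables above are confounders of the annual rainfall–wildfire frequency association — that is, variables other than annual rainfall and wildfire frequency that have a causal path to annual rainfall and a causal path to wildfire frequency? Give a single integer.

3

The common causes are: invasive grass cover (to annual rainfall via invasive grass cover → amphibian richness → annual rainfall; to wildfire frequency via invasive grass cover → summer temperature → wildfire frequency); snowpack depth (to annual rainfall via snowpack depth → road proximity → amphibian richness → annual rainfall; to wildfire frequency via snowpack depth → summer temperature → wildfire frequency); stream turbidity (to annual rainfall via stream turbidity → amphibian richness → annual rainfall; to wildfire frequency via stream turbidity → soil moisture → summer temperature → wildfire frequency).
Every other variable lacks a causal path to at least one of annual rainfall and wildfire frequency.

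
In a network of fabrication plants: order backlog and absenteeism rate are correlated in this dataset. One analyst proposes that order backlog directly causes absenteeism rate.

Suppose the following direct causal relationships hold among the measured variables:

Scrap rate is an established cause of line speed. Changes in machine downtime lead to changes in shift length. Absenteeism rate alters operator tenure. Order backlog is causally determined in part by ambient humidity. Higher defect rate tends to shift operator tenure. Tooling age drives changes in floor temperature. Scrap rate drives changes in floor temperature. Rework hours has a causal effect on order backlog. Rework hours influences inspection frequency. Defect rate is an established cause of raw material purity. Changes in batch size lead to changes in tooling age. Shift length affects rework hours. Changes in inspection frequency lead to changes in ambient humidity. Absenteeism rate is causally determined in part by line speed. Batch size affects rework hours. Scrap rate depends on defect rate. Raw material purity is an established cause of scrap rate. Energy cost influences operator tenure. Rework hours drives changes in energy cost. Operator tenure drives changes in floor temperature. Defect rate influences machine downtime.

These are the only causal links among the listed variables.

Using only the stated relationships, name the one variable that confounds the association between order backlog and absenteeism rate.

Defect rate has a causal path to order backlog (defect rate → machine downtime → shift length → rework hours → order backlog) and a separate causal path to absenteeism rate (defect rate → scrap rate → line speed → absenteeism rate), so it is a common cause of both.
No stated relationship gives order backlog a causal route to absenteeism rate, so the correlation is explained by the shared upstream cause rather than a direct effect.

defect rate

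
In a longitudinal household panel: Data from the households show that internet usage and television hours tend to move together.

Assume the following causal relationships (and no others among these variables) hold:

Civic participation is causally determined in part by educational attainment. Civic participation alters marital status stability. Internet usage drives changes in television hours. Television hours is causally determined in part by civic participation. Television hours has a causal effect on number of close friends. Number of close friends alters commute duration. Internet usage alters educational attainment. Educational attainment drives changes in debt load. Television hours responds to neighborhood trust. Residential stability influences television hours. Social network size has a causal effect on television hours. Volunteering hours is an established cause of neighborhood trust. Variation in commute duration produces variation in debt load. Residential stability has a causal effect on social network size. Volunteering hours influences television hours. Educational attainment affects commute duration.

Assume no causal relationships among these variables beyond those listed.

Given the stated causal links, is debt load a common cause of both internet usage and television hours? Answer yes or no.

no

Debt load has no stated causal path to either internet usage or television hours. A confounder must cause both variables, so debt load does not qualify.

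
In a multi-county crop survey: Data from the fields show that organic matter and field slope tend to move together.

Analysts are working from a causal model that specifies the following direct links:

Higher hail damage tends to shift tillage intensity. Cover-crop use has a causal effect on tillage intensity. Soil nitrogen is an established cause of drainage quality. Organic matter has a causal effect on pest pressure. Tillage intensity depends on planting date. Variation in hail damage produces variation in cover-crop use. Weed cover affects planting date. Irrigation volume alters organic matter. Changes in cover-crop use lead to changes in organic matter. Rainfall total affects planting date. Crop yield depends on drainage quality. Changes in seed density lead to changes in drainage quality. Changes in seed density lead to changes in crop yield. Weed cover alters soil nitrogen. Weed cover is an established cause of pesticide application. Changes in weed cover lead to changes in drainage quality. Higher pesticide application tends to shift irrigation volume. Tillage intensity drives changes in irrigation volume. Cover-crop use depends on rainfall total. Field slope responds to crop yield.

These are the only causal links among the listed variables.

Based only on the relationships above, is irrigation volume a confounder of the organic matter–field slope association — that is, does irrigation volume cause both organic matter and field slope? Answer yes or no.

Irrigation volume has no stated causal path to field slope. A confounder must cause both variables, so irrigation volume does not qualify.

no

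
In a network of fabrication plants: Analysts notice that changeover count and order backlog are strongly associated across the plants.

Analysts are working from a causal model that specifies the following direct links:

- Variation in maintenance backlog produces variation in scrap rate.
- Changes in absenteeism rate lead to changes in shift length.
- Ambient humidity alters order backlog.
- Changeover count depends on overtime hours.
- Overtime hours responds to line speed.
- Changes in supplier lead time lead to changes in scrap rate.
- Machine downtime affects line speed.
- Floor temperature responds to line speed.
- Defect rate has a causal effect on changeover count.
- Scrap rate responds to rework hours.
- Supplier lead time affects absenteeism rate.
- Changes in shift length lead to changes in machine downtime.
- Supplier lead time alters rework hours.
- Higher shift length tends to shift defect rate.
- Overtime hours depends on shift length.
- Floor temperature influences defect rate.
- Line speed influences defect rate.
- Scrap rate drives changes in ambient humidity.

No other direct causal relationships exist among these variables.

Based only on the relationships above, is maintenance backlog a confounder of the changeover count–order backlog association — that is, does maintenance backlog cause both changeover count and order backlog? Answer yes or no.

no

Maintenance backlog has no stated causal path to changeover count. A confounder must cause both variables, so maintenance backlog does not qualify.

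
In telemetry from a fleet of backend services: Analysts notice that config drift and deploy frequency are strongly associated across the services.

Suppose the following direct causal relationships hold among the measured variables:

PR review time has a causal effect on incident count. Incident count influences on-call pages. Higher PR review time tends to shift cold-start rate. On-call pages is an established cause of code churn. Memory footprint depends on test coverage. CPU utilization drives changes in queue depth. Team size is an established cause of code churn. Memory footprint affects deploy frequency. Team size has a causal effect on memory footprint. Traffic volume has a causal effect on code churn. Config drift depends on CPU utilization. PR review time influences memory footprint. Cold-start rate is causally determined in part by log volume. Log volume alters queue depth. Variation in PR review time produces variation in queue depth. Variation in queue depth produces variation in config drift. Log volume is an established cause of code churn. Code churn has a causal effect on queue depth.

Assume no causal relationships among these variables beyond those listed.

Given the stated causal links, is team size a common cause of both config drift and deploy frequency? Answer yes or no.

yes

Team size has a causal path to config drift (team size → code churn → queue depth → config drift) and to deploy frequency (team size → memory footprint → deploy frequency), so it is a common cause of both — a confounder.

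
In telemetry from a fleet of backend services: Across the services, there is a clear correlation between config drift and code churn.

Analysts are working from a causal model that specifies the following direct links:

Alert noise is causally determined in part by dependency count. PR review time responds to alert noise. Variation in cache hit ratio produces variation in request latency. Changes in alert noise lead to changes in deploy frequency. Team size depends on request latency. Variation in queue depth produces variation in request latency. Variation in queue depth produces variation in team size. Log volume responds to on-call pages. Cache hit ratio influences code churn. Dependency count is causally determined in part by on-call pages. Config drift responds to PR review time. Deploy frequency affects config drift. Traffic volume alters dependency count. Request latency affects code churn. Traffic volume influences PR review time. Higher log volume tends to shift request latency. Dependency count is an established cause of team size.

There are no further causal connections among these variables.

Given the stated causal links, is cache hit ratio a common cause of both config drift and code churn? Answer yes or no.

Cache hit ratio has no stated causal path to config drift. A confounder must cause both variables, so cache hit ratio does not qualify.

no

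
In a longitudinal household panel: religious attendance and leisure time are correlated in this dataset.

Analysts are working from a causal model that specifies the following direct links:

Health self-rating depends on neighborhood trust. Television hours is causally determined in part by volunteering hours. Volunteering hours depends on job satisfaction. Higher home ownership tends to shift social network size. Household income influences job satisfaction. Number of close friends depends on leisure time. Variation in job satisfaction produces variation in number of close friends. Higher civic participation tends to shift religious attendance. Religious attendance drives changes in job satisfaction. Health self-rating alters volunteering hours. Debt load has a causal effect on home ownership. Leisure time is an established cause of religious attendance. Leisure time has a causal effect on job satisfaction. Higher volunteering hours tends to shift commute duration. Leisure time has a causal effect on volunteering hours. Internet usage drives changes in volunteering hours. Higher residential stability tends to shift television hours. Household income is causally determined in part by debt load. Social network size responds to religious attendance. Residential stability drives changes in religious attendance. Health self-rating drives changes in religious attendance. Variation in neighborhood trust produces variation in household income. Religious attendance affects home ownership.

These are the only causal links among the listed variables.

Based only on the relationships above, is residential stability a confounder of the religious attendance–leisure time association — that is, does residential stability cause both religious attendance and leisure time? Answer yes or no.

Residential stability has no stated causal path to leisure time. A confounder must cause both variables, so residential stability does not qualify.

no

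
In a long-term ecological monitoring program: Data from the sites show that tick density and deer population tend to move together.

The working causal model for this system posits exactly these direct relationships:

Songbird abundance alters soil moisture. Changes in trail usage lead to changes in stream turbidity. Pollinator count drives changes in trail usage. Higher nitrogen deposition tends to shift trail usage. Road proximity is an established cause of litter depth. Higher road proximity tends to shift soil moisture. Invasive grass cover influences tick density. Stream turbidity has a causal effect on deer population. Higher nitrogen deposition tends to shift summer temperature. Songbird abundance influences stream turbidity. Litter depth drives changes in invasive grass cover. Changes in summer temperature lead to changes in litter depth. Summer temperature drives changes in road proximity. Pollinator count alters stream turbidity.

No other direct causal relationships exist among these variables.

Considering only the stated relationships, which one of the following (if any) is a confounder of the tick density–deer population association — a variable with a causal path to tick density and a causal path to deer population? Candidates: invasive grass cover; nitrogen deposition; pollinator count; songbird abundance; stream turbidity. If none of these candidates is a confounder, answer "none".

Nitrogen deposition causes tick density (nitrogen deposition → summer temperature → litter depth → invasive grass cover → tick density) and also causes deer population (nitrogen deposition → trail usage → stream turbidity → deer population); it is a common cause of both.
Each of the other candidates lacks a causal path to at least one of tick density and deer population, so they do not confound the relationship.

nitrogen deposition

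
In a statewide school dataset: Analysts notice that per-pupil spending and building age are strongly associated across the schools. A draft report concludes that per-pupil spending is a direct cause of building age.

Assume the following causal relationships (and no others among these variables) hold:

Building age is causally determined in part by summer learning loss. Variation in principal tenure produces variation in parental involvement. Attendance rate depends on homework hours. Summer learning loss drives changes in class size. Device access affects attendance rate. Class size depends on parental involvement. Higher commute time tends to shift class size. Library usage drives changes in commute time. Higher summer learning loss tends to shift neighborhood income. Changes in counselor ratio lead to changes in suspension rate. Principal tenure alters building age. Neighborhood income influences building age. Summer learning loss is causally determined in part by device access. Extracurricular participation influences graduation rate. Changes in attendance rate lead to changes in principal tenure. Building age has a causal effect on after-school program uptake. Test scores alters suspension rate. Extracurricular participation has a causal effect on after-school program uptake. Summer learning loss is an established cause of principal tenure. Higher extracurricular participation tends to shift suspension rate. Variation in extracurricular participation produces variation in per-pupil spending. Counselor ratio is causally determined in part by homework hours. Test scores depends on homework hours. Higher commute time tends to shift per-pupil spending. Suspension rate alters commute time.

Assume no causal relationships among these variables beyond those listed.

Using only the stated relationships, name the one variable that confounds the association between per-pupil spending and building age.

Homework hours has a causal path to per-pupil spending (homework hours → test scores → suspension rate → commute time → per-pupil spending) and a separate causal path to building age (homework hours → attendance rate → principal tenure → building age), so it is a common cause of both.
No stated relationship gives per-pupil spending a causal route to building age, so the correlation is explained by the shared upstream cause rather than a direct effect.

homework hours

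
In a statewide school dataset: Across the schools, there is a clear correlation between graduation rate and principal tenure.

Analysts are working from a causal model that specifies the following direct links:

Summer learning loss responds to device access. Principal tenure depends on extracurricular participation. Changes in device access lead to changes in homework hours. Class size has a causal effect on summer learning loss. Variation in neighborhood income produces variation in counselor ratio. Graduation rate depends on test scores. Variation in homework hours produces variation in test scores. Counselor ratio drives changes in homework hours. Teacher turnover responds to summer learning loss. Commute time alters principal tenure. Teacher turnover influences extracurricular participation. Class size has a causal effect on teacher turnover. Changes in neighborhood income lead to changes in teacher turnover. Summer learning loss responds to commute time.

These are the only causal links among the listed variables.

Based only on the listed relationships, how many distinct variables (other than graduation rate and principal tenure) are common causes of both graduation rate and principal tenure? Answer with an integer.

The common causes are: device access (to graduation rate via device access → homework hours → test scores → graduation rate; to principal tenure via device access → summer learning loss → teacher turnover → extracurricular participation → principal tenure); neighborhood income (to graduation rate via neighborhood income → counselor ratio → homework hours → test scores → graduation rate; to principal tenure via neighborhood income → teacher turnover → extracurricular participation → principal tenure).
Every other variable lacks a causal path to at least one of graduation rate and principal tenure.

2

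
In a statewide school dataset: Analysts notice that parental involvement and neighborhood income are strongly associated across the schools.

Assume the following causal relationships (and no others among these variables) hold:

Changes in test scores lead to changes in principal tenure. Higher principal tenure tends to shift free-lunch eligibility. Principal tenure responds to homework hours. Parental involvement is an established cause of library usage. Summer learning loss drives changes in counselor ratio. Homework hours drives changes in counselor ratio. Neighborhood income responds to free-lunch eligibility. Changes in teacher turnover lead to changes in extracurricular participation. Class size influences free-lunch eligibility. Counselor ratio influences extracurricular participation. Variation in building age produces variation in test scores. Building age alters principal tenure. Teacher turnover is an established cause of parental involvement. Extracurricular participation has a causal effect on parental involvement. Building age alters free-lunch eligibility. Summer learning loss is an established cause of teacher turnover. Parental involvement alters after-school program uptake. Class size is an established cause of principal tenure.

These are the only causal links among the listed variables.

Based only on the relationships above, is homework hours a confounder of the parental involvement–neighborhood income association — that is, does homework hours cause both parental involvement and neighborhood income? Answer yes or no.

Homework hours has a causal path to parental involvement (homework hours → counselor ratio → extracurricular participation → parental involvement) and to neighborhood income (homework hours → principal tenure → free-lunch eligibility → neighborhood income), so it is a common cause of both — a confounder.

yes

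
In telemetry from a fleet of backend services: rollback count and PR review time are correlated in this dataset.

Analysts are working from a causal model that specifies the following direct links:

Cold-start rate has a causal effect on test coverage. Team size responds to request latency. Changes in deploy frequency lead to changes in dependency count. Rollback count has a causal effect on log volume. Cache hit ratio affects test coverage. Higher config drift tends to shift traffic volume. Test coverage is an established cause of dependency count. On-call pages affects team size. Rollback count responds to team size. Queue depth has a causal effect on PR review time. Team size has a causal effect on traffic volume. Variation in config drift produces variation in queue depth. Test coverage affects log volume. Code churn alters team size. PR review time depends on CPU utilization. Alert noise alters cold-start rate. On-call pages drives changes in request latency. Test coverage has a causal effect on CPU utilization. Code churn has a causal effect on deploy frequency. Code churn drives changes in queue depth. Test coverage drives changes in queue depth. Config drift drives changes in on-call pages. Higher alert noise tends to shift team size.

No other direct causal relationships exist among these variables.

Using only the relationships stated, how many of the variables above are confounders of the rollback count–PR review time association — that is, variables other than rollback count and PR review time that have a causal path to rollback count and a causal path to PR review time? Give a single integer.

The common causes are: alert noise (to rollback count via alert noise → team size → rollback count; to PR review time via alert noise → cold-start rate → test coverage → CPU utilization → PR review time); code churn (to rollback count via code churn → team size → rollback count; to PR review time via code churn → queue depth → PR review time); config drift (to rollback count via config drift → on-call pages → team size → rollback count; to PR review time via config drift → queue depth → PR review time).
Every other variable lacks a causal path to at least one of rollback count and PR review time.

3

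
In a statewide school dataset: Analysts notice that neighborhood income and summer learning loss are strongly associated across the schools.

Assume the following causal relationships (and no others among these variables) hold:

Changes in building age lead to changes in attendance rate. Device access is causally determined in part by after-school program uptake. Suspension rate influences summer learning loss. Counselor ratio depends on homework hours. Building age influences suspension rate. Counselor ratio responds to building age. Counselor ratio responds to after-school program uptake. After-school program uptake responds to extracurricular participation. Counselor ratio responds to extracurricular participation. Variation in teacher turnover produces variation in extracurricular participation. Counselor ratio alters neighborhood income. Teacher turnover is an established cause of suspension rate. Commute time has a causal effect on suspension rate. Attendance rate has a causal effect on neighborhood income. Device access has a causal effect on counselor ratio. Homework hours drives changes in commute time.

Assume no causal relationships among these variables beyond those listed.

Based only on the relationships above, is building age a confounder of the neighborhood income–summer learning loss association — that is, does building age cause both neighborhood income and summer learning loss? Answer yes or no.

Building age has a causal path to neighborhood income (building age → counselor ratio → neighborhood income) and to summer learning loss (building age → suspension rate → summer learning loss), so it is a common cause of both — a confounder.

yes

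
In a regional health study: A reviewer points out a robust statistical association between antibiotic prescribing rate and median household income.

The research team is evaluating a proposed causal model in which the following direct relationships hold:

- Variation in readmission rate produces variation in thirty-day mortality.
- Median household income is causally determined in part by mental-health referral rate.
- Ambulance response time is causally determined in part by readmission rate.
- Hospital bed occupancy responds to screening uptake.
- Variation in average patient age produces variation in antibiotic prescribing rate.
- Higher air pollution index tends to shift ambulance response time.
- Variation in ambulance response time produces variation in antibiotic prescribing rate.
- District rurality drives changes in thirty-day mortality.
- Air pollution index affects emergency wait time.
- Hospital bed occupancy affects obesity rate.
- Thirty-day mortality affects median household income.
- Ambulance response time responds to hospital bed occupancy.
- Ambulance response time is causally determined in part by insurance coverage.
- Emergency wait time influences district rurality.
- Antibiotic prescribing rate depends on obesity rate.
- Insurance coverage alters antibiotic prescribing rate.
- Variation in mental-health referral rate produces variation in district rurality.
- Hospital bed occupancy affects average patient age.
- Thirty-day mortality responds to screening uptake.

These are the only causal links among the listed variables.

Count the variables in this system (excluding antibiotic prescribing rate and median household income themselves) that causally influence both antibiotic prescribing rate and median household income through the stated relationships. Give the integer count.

3

The common causes are: air pollution index (to antibiotic prescribing rate via air pollution index → ambulance response time → antibiotic prescribing rate; to median household income via air pollution index → emergency wait time → district rurality → thirty-day mortality → median household income); readmission rate (to antibiotic prescribing rate via readmission rate → ambulance response time → antibiotic prescribing rate; to median household income via readmission rate → thirty-day mortality → median household income); screening uptake (to antibiotic prescribing rate via screening uptake → hospital bed occupancy → average patient age → antibiotic prescribing rate; to median household income via screening uptake → thirty-day mortality → median household income).
Every other variable lacks a causal path to at least one of antibiotic prescribing rate and median household income.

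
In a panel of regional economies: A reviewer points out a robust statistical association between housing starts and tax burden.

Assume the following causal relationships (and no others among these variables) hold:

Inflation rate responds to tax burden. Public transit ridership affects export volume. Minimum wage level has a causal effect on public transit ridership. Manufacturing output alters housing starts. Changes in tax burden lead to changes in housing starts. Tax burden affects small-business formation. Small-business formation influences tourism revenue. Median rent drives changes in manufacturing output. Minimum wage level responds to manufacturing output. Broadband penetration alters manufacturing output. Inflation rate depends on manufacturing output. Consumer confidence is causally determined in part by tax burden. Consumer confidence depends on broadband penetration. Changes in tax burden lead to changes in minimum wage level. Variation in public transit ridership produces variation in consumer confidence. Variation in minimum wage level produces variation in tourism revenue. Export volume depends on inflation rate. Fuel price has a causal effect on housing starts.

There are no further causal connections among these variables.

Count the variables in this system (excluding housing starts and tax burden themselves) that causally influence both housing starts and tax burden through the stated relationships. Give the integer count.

0

No listed variable has a causal path to both housing starts and tax burden, so there are no common causes.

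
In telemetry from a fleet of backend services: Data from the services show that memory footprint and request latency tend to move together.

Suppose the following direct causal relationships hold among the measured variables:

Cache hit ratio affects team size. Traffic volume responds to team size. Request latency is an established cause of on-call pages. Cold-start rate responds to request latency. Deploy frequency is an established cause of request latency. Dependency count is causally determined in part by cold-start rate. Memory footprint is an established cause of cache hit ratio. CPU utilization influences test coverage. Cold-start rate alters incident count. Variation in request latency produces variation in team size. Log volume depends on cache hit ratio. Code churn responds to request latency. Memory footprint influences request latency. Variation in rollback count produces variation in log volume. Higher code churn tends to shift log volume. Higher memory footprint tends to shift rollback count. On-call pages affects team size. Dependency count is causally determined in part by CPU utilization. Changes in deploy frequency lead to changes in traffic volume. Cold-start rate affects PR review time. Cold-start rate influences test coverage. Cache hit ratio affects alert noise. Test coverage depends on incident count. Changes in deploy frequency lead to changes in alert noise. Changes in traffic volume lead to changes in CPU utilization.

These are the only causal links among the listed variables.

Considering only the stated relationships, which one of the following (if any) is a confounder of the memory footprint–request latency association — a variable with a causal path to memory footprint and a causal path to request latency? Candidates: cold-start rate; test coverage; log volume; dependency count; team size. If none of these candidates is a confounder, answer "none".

None of the listed candidates has causal paths to both memory footprint and request latency in the stated relationships, so none is a common cause.

none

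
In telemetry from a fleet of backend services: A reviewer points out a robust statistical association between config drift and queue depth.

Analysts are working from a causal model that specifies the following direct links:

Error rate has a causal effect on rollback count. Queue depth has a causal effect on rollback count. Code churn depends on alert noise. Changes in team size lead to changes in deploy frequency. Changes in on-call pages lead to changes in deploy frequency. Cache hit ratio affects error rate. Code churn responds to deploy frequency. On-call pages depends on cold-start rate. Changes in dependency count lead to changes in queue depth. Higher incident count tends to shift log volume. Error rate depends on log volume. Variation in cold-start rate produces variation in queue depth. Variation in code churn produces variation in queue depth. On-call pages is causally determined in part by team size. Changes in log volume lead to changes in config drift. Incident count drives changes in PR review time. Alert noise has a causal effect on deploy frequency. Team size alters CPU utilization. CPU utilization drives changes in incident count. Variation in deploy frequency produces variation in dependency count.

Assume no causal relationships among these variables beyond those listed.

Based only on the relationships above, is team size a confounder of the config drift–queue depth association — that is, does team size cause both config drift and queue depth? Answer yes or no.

yes

Team size has a causal path to config drift (team size → CPU utilization → incident count → log volume → config drift) and to queue depth (team size → deploy frequency → dependency count → queue depth), so it is a common cause of both — a confounder.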